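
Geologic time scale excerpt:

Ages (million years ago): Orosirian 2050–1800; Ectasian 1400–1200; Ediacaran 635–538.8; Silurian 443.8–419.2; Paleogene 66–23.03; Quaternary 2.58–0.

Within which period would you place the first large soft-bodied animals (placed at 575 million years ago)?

575 Ma lies between 635 and 538.8 Ma, so it falls in the Ediacaran.

Ediacaran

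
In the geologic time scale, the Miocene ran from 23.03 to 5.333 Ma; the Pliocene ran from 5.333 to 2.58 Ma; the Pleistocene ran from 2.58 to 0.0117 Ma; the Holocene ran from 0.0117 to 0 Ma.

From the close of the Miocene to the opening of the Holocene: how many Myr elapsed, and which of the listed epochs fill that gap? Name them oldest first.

5.3213 million years; Pliocene, Pleistocene

The Miocene closes at 5.333 Ma and the Holocene opens at 0.0117 Ma, so the interval is 5.333 − 0.0117 = 5.3213 Myr.
An epoch fits inside if it starts at or after 5.333 Ma and ends at or before 0.0117 Ma; oldest first that gives Pliocene, Pleistocene.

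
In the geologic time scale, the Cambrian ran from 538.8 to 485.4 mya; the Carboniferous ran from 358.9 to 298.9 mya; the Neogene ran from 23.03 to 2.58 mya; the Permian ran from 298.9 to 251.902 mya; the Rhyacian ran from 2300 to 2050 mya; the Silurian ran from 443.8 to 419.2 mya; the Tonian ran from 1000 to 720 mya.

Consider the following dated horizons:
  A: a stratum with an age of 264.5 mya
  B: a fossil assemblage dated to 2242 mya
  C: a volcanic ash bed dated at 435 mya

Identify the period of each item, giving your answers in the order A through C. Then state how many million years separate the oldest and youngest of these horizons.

A — Permian; B — Rhyacian; C — Silurian; span 1977.5 million years

A: 264.5 Ma lies in 298.9–251.902 Ma, so Permian.
B: 2242 Ma lies in 2300–2050 Ma, so Rhyacian.
C: 435 Ma lies in 443.8–419.2 Ma, so Silurian.
Oldest = 2242 Ma, youngest = 264.5 Ma → span 1977.5 Myr.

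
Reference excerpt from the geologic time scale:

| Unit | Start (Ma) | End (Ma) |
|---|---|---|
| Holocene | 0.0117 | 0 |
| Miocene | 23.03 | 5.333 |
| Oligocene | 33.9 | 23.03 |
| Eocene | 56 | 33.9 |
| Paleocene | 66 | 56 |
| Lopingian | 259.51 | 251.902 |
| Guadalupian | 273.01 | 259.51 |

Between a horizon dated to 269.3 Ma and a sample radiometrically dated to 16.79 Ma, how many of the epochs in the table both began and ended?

4

The older date is 269.3 Ma and the younger is 16.79 Ma.
Epochs with start < 269.3 and end > 16.79 Ma: Lopingian (259.51–251.902), Paleocene (66–56), Eocene (56–33.9), Oligocene (33.9–23.03).
That is 4 complete epochs.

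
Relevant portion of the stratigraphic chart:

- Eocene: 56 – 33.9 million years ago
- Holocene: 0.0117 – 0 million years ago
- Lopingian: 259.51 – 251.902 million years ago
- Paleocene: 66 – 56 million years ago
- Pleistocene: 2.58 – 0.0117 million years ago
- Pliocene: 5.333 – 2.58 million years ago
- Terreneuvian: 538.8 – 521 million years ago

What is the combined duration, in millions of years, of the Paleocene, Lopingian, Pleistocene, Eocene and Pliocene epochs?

45.0293 million years

Each duration: Paleocene = 10; Lopingian = 7.608; Pleistocene = 2.5683; Eocene = 22.1; Pliocene = 2.753.
Sum: 10 + 7.608 + 2.5683 + 22.1 + 2.753 = 45.0293 Myr.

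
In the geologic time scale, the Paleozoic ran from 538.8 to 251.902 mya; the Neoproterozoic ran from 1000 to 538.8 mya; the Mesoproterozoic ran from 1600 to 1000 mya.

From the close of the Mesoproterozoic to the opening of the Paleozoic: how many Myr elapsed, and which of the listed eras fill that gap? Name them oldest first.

461.2 million years; Neoproterozoic

The Mesoproterozoic closes at 1000 Ma and the Paleozoic opens at 538.8 Ma, so the interval is 1000 − 538.8 = 461.2 Myr.
An era fits inside if it starts at or after 1000 Ma and ends at or before 538.8 Ma; oldest first that gives Neoproterozoic.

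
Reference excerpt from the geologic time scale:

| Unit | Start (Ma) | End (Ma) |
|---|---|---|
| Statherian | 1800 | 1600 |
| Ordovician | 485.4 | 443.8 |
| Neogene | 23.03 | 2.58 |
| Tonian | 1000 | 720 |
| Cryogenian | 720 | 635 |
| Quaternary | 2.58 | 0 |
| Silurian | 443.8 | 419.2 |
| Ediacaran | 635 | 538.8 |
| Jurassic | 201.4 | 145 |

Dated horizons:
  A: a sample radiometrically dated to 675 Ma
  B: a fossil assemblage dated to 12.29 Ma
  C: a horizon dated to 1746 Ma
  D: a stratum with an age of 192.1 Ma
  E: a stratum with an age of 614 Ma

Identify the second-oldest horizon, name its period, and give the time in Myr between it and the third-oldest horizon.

Sorted oldest-first by Ma: C (1746), A (675), E (614), D (192.1), B (12.29).
The second oldest is A at 675 Ma, which lies in 720–635 Ma: the Cryogenian.
The third oldest is E at 614 Ma; separation = |675 − 614| = 61 Myr.

A, in the Cryogenian; 61 million years to E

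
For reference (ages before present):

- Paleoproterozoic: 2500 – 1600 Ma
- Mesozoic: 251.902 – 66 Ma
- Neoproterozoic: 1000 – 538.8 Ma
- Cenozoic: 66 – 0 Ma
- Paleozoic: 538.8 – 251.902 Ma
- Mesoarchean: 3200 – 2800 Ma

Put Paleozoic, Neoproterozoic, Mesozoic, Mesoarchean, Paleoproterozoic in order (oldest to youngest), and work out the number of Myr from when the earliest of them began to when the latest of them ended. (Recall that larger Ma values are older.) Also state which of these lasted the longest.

Mesoarchean → Paleoproterozoic → Neoproterozoic → Paleozoic → Mesozoic; total span 3134 Myr; longest is Paleoproterozoic

Start ages (Ma): Mesoarchean 3200, Paleoproterozoic 2500, Neoproterozoic 1000, Paleozoic 538.8, Mesozoic 251.902.
Ordered oldest to youngest: Mesoarchean, Paleoproterozoic, Neoproterozoic, Paleozoic, Mesozoic.
Span = 3200 − 66 = 3134 Myr.
Durations: Mesozoic 185.902, Mesoarchean 400, Paleozoic 286.898, Paleoproterozoic 900, Neoproterozoic 461.2 → longest is Paleoproterozoic (900 Myr).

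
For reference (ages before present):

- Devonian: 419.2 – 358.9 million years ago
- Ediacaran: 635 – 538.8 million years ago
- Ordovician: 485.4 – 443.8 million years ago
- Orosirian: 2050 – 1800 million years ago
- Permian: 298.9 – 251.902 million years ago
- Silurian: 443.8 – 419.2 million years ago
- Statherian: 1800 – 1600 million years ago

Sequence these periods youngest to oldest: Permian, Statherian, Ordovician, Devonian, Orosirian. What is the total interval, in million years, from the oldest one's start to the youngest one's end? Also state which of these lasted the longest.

Start ages (Ma): Orosirian 2050, Statherian 1800, Ordovician 485.4, Devonian 419.2, Permian 298.9.
Ordered youngest to oldest: Permian, Devonian, Ordovician, Statherian, Orosirian.
Span = 2050 − 251.902 = 1798.098 Myr.
Durations: Statherian 200, Devonian 60.3, Orosirian 250, Ordovician 41.6, Permian 46.998 → longest is Orosirian (250 Myr).

Permian, Devonian, Ordovician, Statherian, Orosirian; total span 1798.098 Myr; longest is Orosirian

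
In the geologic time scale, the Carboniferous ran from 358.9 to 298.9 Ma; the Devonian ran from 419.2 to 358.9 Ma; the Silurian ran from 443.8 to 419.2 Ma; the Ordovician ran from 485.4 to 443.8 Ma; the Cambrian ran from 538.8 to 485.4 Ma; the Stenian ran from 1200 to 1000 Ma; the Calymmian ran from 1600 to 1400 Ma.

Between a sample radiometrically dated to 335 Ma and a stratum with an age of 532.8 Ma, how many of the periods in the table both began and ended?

532.8 Ma sits inside the Cambrian (538.8–485.4) and 335 Ma inside the Carboniferous (358.9–298.9); neither of those is wholly between the two dates.
The listed periods lying completely between them are Ordovician, Silurian, Devonian — 3 in all.

3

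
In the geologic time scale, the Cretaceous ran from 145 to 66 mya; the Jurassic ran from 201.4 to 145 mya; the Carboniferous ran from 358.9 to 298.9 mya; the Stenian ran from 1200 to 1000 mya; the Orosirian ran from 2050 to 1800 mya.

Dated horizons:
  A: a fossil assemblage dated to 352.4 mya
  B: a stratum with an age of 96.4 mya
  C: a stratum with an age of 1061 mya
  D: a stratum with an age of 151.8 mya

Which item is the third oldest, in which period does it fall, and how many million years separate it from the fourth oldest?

Larger Ma means older, so oldest first: C 1061 > A 352.4 > D 151.8 > B 96.4.
Counting 3 along gives D (151.8 Ma); the excerpt puts that inside the Jurassic, 201.4–145 Ma.
Next in line is B (96.4 Ma), and 151.8 − 96.4 = 55.4 Myr.

D, in the Jurassic; 55.4 million years to B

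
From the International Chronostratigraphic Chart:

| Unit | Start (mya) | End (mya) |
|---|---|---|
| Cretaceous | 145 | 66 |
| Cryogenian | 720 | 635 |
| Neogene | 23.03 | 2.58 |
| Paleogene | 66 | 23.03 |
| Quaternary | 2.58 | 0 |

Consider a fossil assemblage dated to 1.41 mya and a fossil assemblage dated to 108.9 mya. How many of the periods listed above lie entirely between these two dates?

108.9 Ma sits inside the Cretaceous (145–66) and 1.41 Ma inside the Quaternary (2.58–0); neither of those is wholly between the two dates.
The listed periods lying completely between them are Paleogene, Neogene — 2 in all.

2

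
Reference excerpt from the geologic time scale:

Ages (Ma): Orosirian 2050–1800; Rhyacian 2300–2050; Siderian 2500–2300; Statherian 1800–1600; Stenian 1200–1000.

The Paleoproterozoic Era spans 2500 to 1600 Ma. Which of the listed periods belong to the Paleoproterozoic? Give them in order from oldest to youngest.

Periods with both bounds inside 2500–1600 Ma: Siderian (2500–2300), Rhyacian (2300–2050), Orosirian (2050–1800), Statherian (1800–1600).

Siderian, Rhyacian, Orosirian, Statherian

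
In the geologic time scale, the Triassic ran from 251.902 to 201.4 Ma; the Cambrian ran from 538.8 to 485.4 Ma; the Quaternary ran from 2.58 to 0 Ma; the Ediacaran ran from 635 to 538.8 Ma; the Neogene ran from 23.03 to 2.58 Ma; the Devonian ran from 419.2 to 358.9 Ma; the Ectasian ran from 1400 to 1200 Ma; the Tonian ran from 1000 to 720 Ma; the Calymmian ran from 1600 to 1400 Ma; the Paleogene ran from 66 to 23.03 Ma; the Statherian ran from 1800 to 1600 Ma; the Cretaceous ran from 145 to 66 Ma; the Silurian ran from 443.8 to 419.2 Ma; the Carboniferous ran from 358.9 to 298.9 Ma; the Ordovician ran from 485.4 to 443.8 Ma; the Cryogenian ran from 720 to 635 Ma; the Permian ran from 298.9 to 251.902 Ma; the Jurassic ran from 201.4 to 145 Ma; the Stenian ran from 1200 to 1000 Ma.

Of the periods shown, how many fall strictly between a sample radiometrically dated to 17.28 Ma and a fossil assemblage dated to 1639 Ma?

16

1639 Ma sits inside the Statherian (1800–1600) and 17.28 Ma inside the Neogene (23.03–2.58); neither of those is wholly between the two dates.
The listed periods lying completely between them are Calymmian, Ectasian, Stenian, Tonian, Cryogenian, Ediacaran, Cambrian, Ordovician, Silurian, Devonian, Carboniferous, Permian, Triassic, Jurassic, Cretaceous, Paleogene — 16 in all.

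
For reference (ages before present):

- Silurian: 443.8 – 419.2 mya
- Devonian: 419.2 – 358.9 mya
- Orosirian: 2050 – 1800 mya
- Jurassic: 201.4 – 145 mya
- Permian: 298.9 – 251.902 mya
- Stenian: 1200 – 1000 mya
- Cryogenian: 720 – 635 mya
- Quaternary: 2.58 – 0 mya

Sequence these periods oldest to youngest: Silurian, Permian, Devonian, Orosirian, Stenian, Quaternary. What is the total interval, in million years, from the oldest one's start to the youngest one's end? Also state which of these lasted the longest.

Start ages (Ma): Orosirian 2050, Stenian 1200, Silurian 443.8, Devonian 419.2, Permian 298.9, Quaternary 2.58.
Ordered oldest to youngest: Orosirian, Stenian, Silurian, Devonian, Permian, Quaternary.
Span = 2050 − 0 = 2050 Myr.
Durations: Orosirian 250, Quaternary 2.58, Permian 46.998, Silurian 24.6, Stenian 200, Devonian 60.3 → longest is Orosirian (250 Myr).

Orosirian, Stenian, Silurian, Devonian, Permian, Quaternary; total span 2050 Myr; longest is Orosirian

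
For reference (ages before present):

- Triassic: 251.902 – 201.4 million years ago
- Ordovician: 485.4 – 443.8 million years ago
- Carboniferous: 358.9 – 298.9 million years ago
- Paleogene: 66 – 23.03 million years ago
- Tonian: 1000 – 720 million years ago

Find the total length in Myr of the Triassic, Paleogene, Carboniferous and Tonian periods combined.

Duration is start − end for each: (251.902 − 201.4) + (66 − 23.03) + (358.9 − 298.9) + (1000 − 720).
That is 50.502 + 42.97 + 60 + 280, which totals 433.472 million years.

433.472 million years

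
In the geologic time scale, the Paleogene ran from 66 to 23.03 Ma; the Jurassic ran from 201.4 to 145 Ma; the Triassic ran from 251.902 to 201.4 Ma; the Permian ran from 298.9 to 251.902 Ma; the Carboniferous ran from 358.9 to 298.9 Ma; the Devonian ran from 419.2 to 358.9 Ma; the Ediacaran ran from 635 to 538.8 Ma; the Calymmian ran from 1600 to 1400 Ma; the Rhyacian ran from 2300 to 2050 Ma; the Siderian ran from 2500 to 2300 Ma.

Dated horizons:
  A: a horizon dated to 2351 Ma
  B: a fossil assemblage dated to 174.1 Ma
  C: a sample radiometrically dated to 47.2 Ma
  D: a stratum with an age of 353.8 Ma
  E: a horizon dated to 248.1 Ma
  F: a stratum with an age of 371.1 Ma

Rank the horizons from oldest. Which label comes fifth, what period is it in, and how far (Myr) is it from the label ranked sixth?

B, in the Jurassic; 126.9 million years to C

Sorted oldest-first by Ma: A (2351), F (371.1), D (353.8), E (248.1), B (174.1), C (47.2).
The fifth oldest is B at 174.1 Ma, which lies in 201.4–145 Ma: the Jurassic.
The sixth oldest is C at 47.2 Ma; separation = |174.1 − 47.2| = 126.9 Myr.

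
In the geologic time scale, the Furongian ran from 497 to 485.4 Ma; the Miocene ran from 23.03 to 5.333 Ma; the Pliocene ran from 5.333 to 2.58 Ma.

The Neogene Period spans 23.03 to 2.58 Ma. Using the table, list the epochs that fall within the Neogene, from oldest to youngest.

Epochs with both bounds inside 23.03–2.58 Ma: Miocene (23.03–5.333), Pliocene (5.333–2.58).

Miocene, Pliocene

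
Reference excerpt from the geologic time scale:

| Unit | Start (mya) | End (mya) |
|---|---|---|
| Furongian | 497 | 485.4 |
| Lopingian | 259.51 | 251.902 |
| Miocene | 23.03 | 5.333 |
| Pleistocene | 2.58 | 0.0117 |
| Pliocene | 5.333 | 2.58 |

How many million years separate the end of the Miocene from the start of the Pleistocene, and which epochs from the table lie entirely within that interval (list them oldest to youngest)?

2.753 million years; Pliocene

End of Miocene = 5.333 Ma; start of Pleistocene = 2.58 Ma.
Gap = 5.333 − 2.58 = 2.753 Myr.
Epochs wholly inside 5.333–2.58 Ma: Pliocene (5.333–2.58).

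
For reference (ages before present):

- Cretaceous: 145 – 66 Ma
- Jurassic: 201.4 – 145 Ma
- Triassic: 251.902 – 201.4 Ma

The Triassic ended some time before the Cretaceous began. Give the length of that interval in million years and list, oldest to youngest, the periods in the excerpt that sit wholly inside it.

End of Triassic = 201.4 Ma; start of Cretaceous = 145 Ma.
Gap = 201.4 − 145 = 56.4 Myr.
Periods wholly inside 201.4–145 Ma: Jurassic (201.4–145).

56.4 million years; Jurassic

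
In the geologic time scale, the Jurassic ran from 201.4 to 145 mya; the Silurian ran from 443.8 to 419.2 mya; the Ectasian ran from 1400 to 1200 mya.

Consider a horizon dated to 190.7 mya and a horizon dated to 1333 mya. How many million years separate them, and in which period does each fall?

Elapsed time: 1333 − 190.7 = 1142.3 Myr.
190.7 Ma lies within 201.4–145 Ma: Jurassic.
1333 Ma lies within 1400–1200 Ma: Ectasian.

1142.3 million years apart; the first in the Jurassic, the second in the Ectasian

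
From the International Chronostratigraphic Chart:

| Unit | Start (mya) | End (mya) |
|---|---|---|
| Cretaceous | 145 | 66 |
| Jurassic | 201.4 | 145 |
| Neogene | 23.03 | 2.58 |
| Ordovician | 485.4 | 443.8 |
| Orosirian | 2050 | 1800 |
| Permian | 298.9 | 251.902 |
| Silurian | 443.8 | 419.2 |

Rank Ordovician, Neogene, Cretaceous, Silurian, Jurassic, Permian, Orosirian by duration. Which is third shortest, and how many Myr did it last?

Ordovician, 41.6 million years

Durations: Ordovician 41.6; Neogene 20.45; Cretaceous 79; Silurian 24.6; Jurassic 56.4; Permian 46.998; Orosirian 250 Myr.
Sorted shortest-first: Neogene (20.45), Silurian (24.6), Ordovician (41.6), Permian (46.998), Jurassic (56.4), Cretaceous (79), Orosirian (250).
The third shortest is Ordovician at 41.6 Myr.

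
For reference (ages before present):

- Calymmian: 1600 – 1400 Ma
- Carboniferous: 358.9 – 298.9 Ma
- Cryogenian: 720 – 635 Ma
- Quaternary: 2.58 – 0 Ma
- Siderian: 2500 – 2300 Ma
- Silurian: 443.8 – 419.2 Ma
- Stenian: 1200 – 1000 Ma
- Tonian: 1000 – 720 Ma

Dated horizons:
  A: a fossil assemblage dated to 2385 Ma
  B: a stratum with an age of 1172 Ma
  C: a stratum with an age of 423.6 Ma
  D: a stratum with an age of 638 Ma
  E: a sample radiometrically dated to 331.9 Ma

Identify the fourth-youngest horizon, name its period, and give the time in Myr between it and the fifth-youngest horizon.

B, in the Stenian; 1213 million years to A

Smaller Ma means younger, so youngest first: E 331.9 < C 423.6 < D 638 < B 1172 < A 2385.
Counting 4 along gives B (1172 Ma); the excerpt puts that inside the Stenian, 1200–1000 Ma.
Next in line is A (2385 Ma), and 2385 − 1172 = 1213 Myr.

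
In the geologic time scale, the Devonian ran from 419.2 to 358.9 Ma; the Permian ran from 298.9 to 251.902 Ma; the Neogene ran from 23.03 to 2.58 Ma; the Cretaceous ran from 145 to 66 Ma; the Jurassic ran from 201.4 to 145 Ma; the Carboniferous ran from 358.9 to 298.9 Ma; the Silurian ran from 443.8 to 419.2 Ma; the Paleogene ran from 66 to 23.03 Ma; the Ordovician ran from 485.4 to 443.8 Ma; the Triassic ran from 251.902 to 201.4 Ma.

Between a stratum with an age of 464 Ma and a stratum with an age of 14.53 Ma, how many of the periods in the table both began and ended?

The older date is 464 Ma and the younger is 14.53 Ma.
Periods with start < 464 and end > 14.53 Ma: Silurian (443.8–419.2), Devonian (419.2–358.9), Carboniferous (358.9–298.9), Permian (298.9–251.902), Triassic (251.902–201.4), Jurassic (201.4–145), Cretaceous (145–66), Paleogene (66–23.03).
That is 8 complete periods.

8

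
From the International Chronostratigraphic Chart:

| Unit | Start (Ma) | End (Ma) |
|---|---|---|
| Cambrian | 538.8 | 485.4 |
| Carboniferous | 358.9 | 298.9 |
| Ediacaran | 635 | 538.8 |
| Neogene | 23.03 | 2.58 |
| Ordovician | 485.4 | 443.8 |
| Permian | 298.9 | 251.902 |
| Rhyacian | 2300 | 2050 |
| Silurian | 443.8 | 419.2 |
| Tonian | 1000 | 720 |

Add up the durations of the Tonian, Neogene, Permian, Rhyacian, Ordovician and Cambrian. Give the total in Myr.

692.448 million years

Duration is start − end for each: (1000 − 720) + (23.03 − 2.58) + (298.9 − 251.902) + (2300 − 2050) + (485.4 − 443.8) + (538.8 − 485.4).
That is 280 + 20.45 + 46.998 + 250 + 41.6 + 53.4, which totals 692.448 million years.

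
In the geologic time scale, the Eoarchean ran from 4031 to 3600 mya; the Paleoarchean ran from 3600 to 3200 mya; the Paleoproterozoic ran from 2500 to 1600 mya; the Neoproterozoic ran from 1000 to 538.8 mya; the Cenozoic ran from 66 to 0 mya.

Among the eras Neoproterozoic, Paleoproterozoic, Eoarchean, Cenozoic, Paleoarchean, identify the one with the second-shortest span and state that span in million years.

Paleoarchean, 400 million years

Start − end for each: Neoproterozoic 1000 − 538.8 = 461.2; Paleoproterozoic 2500 − 1600 = 900; Eoarchean 4031 − 3600 = 431; Cenozoic 66 − 0 = 66; Paleoarchean 3600 − 3200 = 400.
Ranking these from shortest: Cenozoic < Paleoarchean < Eoarchean < Neoproterozoic < Paleoproterozoic.
Position 2 in that ranking is Paleoarchean, which lasted 400 Myr.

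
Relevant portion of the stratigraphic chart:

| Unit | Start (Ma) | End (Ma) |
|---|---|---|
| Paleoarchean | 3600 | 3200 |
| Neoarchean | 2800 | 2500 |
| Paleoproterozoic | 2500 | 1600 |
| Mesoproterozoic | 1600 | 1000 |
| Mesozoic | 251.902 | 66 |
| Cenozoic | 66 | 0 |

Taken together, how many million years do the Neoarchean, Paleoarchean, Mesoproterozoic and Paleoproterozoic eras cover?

2200 million years

Duration is start − end for each: (2800 − 2500) + (3600 − 3200) + (1600 − 1000) + (2500 − 1600).
That is 300 + 400 + 600 + 900, which totals 2200 million years.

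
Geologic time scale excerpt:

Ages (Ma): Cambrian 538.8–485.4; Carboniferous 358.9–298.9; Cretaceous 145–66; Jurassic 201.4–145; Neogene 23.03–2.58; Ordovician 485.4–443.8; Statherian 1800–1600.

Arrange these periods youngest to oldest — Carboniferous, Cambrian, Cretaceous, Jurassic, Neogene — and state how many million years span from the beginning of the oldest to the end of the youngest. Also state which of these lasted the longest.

Neogene → Cretaceous → Jurassic → Carboniferous → Cambrian; total span 536.22 Myr; longest is Cretaceous

Start ages (Ma): Cambrian 538.8, Carboniferous 358.9, Jurassic 201.4, Cretaceous 145, Neogene 23.03.
Ordered youngest to oldest: Neogene, Cretaceous, Jurassic, Carboniferous, Cambrian.
Span = 538.8 − 2.58 = 536.22 Myr.
Durations: Neogene 20.45, Cretaceous 79, Carboniferous 60, Cambrian 53.4, Jurassic 56.4 → longest is Cretaceous (79 Myr).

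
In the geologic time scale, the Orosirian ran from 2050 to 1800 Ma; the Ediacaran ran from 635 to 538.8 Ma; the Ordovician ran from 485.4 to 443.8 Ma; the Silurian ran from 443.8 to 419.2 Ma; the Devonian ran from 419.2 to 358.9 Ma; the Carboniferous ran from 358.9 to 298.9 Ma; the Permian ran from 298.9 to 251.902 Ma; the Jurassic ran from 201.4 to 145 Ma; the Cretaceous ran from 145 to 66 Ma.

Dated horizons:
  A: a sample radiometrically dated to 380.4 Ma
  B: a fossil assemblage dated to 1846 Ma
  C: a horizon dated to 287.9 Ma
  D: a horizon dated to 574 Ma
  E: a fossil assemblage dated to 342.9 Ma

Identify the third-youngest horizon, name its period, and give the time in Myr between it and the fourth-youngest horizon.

A, in the Devonian; 193.6 million years to D

Sorted youngest-first by Ma: C (287.9), E (342.9), A (380.4), D (574), B (1846).
The third youngest is A at 380.4 Ma, which lies in 419.2–358.9 Ma: the Devonian.
The fourth youngest is D at 574 Ma; separation = |380.4 − 574| = 193.6 Myr.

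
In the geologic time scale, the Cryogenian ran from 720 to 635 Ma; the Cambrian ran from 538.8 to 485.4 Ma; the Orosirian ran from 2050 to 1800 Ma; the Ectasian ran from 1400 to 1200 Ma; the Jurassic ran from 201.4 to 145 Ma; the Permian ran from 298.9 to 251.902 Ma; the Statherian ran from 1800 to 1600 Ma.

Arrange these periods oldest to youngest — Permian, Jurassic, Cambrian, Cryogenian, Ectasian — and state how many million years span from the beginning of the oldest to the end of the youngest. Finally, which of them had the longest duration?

Ectasian, Cryogenian, Cambrian, Permian, Jurassic; total span 1255 Myr; longest is Ectasian

From the excerpt: Permian 298.9–251.902; Jurassic 201.4–145; Cambrian 538.8–485.4; Cryogenian 720–635; Ectasian 1400–1200 (Ma).
Larger Ma is earlier, so the oldest is Ectasian and the youngest is Jurassic; oldest to youngest: Ectasian, Cryogenian, Cambrian, Permian, Jurassic.
Oldest start 1400 minus youngest end 145 gives 1255 Myr overall.
Individual lengths (start − end): Cambrian 53.4; Ectasian 200; Cryogenian 85; Permian 46.998; Jurassic 56.4. The largest is Ectasian at 200 Myr.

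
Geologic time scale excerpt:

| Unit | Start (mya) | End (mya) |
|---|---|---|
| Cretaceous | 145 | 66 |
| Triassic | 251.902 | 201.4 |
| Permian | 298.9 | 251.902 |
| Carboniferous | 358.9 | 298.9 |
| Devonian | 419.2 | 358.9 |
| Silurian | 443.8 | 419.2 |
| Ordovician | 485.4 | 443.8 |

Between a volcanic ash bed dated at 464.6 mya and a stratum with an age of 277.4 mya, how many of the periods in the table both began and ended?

3

The older date is 464.6 Ma and the younger is 277.4 Ma.
Periods with start < 464.6 and end > 277.4 Ma: Silurian (443.8–419.2), Devonian (419.2–358.9), Carboniferous (358.9–298.9).
That is 3 complete periods.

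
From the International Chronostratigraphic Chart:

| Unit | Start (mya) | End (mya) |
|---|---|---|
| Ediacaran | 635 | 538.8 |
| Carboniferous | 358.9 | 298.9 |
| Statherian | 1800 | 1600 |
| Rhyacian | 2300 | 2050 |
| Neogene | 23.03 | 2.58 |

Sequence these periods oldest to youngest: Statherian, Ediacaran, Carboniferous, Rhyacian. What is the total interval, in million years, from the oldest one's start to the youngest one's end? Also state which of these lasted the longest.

Rhyacian → Statherian → Ediacaran → Carboniferous; total span 2001.1 Myr; longest is Rhyacian

From the excerpt: Statherian 1800–1600; Ediacaran 635–538.8; Carboniferous 358.9–298.9; Rhyacian 2300–2050 (Ma).
Larger Ma is earlier, so the oldest is Rhyacian and the youngest is Carboniferous; oldest to youngest: Rhyacian, Statherian, Ediacaran, Carboniferous.
Oldest start 2300 minus youngest end 298.9 gives 2001.1 Myr overall.
Individual lengths (start − end): Rhyacian 250; Ediacaran 96.2; Statherian 200; Carboniferous 60. The largest is Rhyacian at 250 Myr.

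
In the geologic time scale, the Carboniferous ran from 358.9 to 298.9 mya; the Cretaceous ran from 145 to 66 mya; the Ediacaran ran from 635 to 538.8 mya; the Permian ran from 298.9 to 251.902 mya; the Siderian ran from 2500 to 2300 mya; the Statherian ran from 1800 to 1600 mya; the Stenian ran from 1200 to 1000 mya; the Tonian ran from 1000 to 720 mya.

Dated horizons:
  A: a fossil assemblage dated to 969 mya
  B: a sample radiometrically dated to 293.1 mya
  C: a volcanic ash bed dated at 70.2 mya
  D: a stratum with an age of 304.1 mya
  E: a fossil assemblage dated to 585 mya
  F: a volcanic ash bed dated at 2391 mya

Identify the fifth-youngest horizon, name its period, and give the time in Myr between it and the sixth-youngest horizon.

A, in the Tonian; 1422 million years to F

Smaller Ma means younger, so youngest first: C 70.2 < B 293.1 < D 304.1 < E 585 < A 969 < F 2391.
Counting 5 along gives A (969 Ma); the excerpt puts that inside the Tonian, 1000–720 Ma.
Next in line is F (2391 Ma), and 2391 − 969 = 1422 Myr.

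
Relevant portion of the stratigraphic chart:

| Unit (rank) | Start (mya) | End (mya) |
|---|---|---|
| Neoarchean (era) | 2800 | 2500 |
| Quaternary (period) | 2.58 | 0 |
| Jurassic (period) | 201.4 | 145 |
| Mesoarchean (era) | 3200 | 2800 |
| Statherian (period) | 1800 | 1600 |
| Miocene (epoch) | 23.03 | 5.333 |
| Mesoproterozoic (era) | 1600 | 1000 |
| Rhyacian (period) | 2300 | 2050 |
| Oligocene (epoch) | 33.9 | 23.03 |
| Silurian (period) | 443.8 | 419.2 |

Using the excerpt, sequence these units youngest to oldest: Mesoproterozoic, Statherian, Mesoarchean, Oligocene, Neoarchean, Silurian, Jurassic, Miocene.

Miocene, then Oligocene, then Jurassic, then Silurian, then Mesoproterozoic, then Statherian, then Neoarchean, then Mesoarchean

The oldest of these is Mesoarchean (starts 3200 Ma) and the youngest is Miocene (ends 5.333 Ma).
In between, by decreasing start age: Neoarchean (2800), Statherian (1800), Mesoproterozoic (1600), Silurian (443.8), Jurassic (201.4), Oligocene (33.9).
Listing youngest first means reversing that sequence.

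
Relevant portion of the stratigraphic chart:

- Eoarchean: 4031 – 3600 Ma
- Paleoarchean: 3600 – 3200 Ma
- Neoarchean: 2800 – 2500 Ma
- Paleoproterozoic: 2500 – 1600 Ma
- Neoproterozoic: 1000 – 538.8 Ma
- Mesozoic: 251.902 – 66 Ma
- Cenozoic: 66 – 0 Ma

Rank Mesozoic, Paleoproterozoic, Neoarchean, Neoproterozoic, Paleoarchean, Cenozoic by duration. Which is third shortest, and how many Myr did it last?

Durations: Mesozoic 185.902; Paleoproterozoic 900; Neoarchean 300; Neoproterozoic 461.2; Paleoarchean 400; Cenozoic 66 Myr.
Sorted shortest-first: Cenozoic (66), Mesozoic (185.902), Neoarchean (300), Paleoarchean (400), Neoproterozoic (461.2), Paleoproterozoic (900).
The third shortest is Neoarchean at 300 Myr.

Neoarchean, 300 million years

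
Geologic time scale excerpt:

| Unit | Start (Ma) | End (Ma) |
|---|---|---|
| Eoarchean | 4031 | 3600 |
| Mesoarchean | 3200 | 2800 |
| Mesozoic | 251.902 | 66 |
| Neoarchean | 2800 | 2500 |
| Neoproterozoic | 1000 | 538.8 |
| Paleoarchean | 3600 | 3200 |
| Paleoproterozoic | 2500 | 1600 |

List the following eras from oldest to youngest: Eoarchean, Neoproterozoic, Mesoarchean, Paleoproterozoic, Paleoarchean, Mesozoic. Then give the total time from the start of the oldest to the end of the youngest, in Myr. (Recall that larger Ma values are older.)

Eoarchean, Paleoarchean, Mesoarchean, Paleoproterozoic, Neoproterozoic, Mesozoic; total span 3965 Myr

From the excerpt: Eoarchean 4031–3600; Neoproterozoic 1000–538.8; Mesoarchean 3200–2800; Paleoproterozoic 2500–1600; Paleoarchean 3600–3200; Mesozoic 251.902–66 (Ma).
Larger Ma is earlier, so the oldest is Eoarchean and the youngest is Mesozoic; oldest to youngest: Eoarchean, Paleoarchean, Mesoarchean, Paleoproterozoic, Neoproterozoic, Mesozoic.
Oldest start 4031 minus youngest end 66 gives 3965 Myr overall.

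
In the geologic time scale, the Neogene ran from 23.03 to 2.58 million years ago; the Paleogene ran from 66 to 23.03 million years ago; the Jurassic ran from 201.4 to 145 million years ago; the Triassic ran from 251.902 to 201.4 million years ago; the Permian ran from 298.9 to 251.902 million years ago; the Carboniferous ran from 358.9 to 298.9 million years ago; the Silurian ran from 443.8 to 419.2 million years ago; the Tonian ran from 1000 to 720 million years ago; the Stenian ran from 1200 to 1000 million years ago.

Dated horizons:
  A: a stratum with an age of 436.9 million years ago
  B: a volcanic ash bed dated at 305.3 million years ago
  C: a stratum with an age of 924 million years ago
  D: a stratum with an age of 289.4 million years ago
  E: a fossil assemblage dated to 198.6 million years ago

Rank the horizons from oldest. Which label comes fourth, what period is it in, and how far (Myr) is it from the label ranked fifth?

D, in the Permian; 90.8 million years to E

Sorted oldest-first by Ma: C (924), A (436.9), B (305.3), D (289.4), E (198.6).
The fourth oldest is D at 289.4 Ma, which lies in 298.9–251.902 Ma: the Permian.
The fifth oldest is E at 198.6 Ma; separation = |289.4 − 198.6| = 90.8 Myr.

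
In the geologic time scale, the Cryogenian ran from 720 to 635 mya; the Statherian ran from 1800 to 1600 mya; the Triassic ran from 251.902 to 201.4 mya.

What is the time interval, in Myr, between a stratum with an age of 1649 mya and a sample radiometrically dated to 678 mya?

1649 − 678 = 971 million years.

971 million years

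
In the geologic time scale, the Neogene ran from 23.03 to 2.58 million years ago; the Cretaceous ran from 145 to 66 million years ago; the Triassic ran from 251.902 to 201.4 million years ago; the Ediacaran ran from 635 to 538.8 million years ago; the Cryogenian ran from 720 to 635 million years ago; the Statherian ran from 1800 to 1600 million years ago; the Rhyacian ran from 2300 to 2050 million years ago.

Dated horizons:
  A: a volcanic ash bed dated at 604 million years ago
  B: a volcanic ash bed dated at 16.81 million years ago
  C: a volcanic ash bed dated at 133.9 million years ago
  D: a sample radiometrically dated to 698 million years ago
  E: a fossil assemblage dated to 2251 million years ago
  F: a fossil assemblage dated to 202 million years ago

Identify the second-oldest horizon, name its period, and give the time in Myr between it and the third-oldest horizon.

Sorted oldest-first by Ma: E (2251), D (698), A (604), F (202), C (133.9), B (16.81).
The second oldest is D at 698 Ma, which lies in 720–635 Ma: the Cryogenian.
The third oldest is A at 604 Ma; separation = |698 − 604| = 94 Myr.

D, in the Cryogenian; 94 million years to A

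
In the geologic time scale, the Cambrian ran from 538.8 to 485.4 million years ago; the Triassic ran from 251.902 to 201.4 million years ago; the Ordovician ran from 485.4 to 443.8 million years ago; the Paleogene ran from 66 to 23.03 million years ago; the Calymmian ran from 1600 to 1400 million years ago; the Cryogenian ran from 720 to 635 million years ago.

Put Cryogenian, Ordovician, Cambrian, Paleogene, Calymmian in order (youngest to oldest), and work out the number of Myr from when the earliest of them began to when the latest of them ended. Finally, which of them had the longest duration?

From the excerpt: Cryogenian 720–635; Ordovician 485.4–443.8; Cambrian 538.8–485.4; Paleogene 66–23.03; Calymmian 1600–1400 (Ma).
Larger Ma is earlier, so the oldest is Calymmian and the youngest is Paleogene; youngest to oldest: Paleogene, Ordovician, Cambrian, Cryogenian, Calymmian.
Oldest start 1600 minus youngest end 23.03 gives 1576.97 Myr overall.
Individual lengths (start − end): Ordovician 41.6; Paleogene 42.97; Calymmian 200; Cryogenian 85; Cambrian 53.4. The largest is Calymmian at 200 Myr.

Paleogene → Ordovician → Cambrian → Cryogenian → Calymmian; total span 1576.97 Myr; longest is Calymmian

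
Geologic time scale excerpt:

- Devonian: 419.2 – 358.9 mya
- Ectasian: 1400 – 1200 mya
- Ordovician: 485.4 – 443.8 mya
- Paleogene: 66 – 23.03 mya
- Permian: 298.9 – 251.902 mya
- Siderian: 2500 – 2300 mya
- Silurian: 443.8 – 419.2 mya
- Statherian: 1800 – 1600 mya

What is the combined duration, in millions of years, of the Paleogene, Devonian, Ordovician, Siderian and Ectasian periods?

Each duration: Paleogene = 42.97; Devonian = 60.3; Ordovician = 41.6; Siderian = 200; Ectasian = 200.
Sum: 42.97 + 60.3 + 41.6 + 200 + 200 = 544.87 Myr.

544.87 million years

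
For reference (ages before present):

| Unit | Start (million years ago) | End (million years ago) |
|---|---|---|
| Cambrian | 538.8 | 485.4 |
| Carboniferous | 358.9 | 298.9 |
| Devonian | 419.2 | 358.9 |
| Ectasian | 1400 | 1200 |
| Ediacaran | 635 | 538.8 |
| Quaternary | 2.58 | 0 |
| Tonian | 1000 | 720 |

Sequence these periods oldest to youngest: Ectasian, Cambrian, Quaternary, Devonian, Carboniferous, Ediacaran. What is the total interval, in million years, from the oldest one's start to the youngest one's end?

Start ages (Ma): Ectasian 1400, Ediacaran 635, Cambrian 538.8, Devonian 419.2, Carboniferous 358.9, Quaternary 2.58.
Ordered oldest to youngest: Ectasian, Ediacaran, Cambrian, Devonian, Carboniferous, Quaternary.
Span = 1400 − 0 = 1400 Myr.

Ectasian → Ediacaran → Cambrian → Devonian → Carboniferous → Quaternary; total span 1400 Myr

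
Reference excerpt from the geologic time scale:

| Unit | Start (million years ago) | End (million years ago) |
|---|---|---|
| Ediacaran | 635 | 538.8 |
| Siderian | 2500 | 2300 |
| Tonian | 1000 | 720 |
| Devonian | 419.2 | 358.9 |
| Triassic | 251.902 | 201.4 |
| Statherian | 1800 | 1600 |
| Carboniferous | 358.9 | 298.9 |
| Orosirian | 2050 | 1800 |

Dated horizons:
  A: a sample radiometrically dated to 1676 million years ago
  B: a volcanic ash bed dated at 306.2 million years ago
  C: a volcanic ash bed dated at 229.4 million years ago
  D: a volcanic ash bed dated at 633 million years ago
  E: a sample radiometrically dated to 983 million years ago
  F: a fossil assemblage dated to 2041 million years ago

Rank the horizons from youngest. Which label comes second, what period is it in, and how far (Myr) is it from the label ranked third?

B, in the Carboniferous; 326.8 million years to D

Sorted youngest-first by Ma: C (229.4), B (306.2), D (633), E (983), A (1676), F (2041).
The second youngest is B at 306.2 Ma, which lies in 358.9–298.9 Ma: the Carboniferous.
The third youngest is D at 633 Ma; separation = |306.2 − 633| = 326.8 Myr.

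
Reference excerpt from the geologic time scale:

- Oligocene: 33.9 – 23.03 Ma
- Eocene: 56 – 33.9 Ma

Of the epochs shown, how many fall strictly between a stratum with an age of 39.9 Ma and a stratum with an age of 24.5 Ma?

The older date is 39.9 Ma and the younger is 24.5 Ma.
No epoch both begins after 39.9 Ma and ends before 24.5 Ma, so the count is 0.

0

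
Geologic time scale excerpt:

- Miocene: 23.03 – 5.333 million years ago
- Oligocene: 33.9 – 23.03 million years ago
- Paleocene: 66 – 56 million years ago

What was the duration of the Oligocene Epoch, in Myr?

33.9 − 23.03 = 10.87 million years.

10.87 million years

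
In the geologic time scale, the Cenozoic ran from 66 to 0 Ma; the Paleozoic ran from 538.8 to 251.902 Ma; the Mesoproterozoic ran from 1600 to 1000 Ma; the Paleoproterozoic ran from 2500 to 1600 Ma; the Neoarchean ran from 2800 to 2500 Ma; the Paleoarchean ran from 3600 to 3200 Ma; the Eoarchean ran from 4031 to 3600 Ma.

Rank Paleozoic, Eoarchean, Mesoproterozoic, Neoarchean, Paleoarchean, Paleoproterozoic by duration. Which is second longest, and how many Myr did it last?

Start − end for each: Paleozoic 538.8 − 251.902 = 286.898; Eoarchean 4031 − 3600 = 431; Mesoproterozoic 1600 − 1000 = 600; Neoarchean 2800 − 2500 = 300; Paleoarchean 3600 − 3200 = 400; Paleoproterozoic 2500 − 1600 = 900.
Ranking these from longest: Paleoproterozoic > Mesoproterozoic > Eoarchean > Paleoarchean > Neoarchean > Paleozoic.
Position 2 in that ranking is Mesoproterozoic, which lasted 600 Myr.

Mesoproterozoic, 600 million years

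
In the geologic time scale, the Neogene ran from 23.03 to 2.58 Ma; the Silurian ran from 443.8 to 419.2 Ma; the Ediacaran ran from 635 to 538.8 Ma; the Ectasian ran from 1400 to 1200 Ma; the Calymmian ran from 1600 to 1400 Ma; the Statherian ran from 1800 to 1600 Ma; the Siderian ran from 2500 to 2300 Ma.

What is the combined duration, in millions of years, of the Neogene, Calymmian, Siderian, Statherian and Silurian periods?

Each duration: Neogene = 20.45; Calymmian = 200; Siderian = 200; Statherian = 200; Silurian = 24.6.
Sum: 20.45 + 200 + 200 + 200 + 24.6 = 645.05 Myr.

645.05 million years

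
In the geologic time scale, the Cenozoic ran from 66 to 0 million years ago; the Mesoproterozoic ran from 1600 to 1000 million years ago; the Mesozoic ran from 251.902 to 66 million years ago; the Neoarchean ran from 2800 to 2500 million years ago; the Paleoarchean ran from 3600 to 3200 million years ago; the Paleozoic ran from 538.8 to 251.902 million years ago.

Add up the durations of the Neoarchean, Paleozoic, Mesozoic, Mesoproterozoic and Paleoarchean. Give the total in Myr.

Duration is start − end for each: (2800 − 2500) + (538.8 − 251.902) + (251.902 − 66) + (1600 − 1000) + (3600 − 3200).
That is 300 + 286.898 + 185.902 + 600 + 400, which totals 1772.8 million years.

1772.8 million years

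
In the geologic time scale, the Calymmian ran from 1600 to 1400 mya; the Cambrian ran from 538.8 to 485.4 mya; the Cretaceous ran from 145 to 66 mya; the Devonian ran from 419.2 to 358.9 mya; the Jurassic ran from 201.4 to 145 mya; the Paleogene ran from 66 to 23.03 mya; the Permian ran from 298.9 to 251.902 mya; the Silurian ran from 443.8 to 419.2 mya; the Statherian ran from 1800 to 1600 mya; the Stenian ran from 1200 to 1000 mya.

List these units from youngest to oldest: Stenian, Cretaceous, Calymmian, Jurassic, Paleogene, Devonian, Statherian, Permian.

Read off each span (Ma): Stenian 1200–1000; Cretaceous 145–66; Calymmian 1600–1400; Jurassic 201.4–145; Paleogene 66–23.03; Devonian 419.2–358.9; Statherian 1800–1600; Permian 298.9–251.902.
Larger Ma is older, so oldest→youngest is Statherian, Calymmian, Stenian, Devonian, Permian, Jurassic, Cretaceous, Paleogene; reverse it for youngest→oldest.

Paleogene, then Cretaceous, then Jurassic, then Permian, then Devonian, then Stenian, then Calymmian, then Statherian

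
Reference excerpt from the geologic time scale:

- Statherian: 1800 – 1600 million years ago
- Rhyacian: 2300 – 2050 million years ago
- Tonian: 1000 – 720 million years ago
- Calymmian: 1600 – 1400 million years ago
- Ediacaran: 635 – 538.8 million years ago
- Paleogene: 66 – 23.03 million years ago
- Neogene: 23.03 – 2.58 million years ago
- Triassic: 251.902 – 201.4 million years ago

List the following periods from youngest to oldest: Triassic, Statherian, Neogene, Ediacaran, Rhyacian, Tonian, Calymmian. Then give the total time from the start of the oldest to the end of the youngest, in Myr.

From the excerpt: Triassic 251.902–201.4; Statherian 1800–1600; Neogene 23.03–2.58; Ediacaran 635–538.8; Rhyacian 2300–2050; Tonian 1000–720; Calymmian 1600–1400 (Ma).
Larger Ma is earlier, so the oldest is Rhyacian and the youngest is Neogene; youngest to oldest: Neogene, Triassic, Ediacaran, Tonian, Calymmian, Statherian, Rhyacian.
Oldest start 2300 minus youngest end 2.58 gives 2297.42 Myr overall.

Neogene, Triassic, Ediacaran, Tonian, Calymmian, Statherian, Rhyacian; total span 2297.42 Myr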